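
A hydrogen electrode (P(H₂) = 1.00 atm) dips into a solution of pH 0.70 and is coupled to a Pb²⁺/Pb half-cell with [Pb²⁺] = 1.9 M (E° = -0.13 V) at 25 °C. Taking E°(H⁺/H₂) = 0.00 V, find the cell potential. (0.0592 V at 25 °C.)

0.080 V

The hydrogen couple is the cathode, so E°_cell = 0.13 V; n = 2.
[H⁺] = 10^(−0.70) = 0.20 M, and Q = [Pb²⁺]·P(H₂) / [H⁺]^2 = 47.7.
E = E° − (0.0592/2) log Q = 0.13 − (0.0592/2)(1.679) = 0.080 V.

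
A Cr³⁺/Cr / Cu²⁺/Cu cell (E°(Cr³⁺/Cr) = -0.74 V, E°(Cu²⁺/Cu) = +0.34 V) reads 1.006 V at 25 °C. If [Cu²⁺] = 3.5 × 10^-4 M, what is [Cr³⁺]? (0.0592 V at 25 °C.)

From the Nernst equation, log Q = n(E° − E)/0.0592 = 6(1.08 − 1.006)/0.0592 = 7.500, so Q = 3.16 × 10^7.
With Q = [Cr³⁺]^2/[Cu²⁺]^3 and the known concentrations, [Cr³⁺]^2 in the numerator gives [Cr³⁺] = 0.037 M.

0.037 M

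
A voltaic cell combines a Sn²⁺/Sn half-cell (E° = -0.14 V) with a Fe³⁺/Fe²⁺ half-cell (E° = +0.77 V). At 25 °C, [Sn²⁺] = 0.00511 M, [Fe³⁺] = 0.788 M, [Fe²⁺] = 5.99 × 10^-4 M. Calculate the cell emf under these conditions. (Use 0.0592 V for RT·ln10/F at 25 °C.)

The Fe³⁺/Fe²⁺ couple has the higher reduction potential and acts as the cathode, so E°_cell = +0.77 − (-0.14) = 0.91 V.
Balancing electrons gives n = 2; the reaction quotient is Q = [Sn²⁺]·[Fe²⁺]^2/[Fe³⁺]^2 = 2.95 × 10^-9.
At 25 °C, E = E° − (0.0592/n) log Q = 0.91 − (0.0592/2)(-8.530) = 0.910 + 0.252 = 1.162 V.

1.16 V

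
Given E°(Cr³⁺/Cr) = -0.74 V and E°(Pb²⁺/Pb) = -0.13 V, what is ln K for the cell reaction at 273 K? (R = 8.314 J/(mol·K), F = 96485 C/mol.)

E°_cell = -0.13 − (-0.74) = 0.61 V, with n = 6 electrons transferred.
At equilibrium E = 0, so the Nernst equation gives ln K = nFE°/RT = (6)(96485)(0.61)/((8.314)(273)) = 155.59.

ln K = 155.6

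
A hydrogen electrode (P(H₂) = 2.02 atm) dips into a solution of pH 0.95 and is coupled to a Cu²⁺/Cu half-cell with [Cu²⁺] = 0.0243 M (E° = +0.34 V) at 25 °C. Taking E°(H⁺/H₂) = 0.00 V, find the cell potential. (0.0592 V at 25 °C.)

0.36 V

The Cu²⁺/Cu couple is the cathode, so E°_cell = 0.34 V; n = 2.
[H⁺] = 10^(−0.95) = 0.11 M, and Q = [H⁺]^2 / ([Cu²⁺]·P(H₂)) = 0.256.
E = E° − (0.0592/2) log Q = 0.34 − (0.0592/2)(-0.591) = 0.357 V.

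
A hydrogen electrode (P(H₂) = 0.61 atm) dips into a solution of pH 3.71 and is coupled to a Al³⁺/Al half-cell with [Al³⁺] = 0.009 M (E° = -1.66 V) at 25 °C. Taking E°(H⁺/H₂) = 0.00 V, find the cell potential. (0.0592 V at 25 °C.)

The hydrogen couple is the cathode, so E°_cell = 1.66 V; n = 6.
[H⁺] = 10^(−3.71) = 1.9 × 10^-4 M, and Q = [Al³⁺]^2·P(H₂)^3 / [H⁺]^6 = 3.35 × 10^17.
E = E° − (0.0592/6) log Q = 1.66 − (0.0592/6)(17.524) = 1.487 V.

1.49 V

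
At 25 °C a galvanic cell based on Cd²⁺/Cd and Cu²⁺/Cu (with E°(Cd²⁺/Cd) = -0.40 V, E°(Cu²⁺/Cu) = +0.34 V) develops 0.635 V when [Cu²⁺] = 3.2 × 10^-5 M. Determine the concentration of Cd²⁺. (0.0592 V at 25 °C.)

From the Nernst equation, log Q = n(E° − E)/0.0592 = 2(0.74 − 0.635)/0.0592 = 3.547, so Q = 3530.
With Q = [Cd²⁺]/[Cu²⁺] and the known concentrations, [Cd²⁺] in the numerator gives [Cd²⁺] = 0.11 M.

0.11 M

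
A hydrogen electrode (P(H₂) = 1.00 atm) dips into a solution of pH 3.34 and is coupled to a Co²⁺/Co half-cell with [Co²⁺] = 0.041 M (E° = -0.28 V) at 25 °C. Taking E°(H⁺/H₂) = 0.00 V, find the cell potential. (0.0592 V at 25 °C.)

The hydrogen couple is the cathode, so E°_cell = 0.28 V; n = 2.
[H⁺] = 10^(−3.34) = 4.6 × 10^-4 M, and Q = [Co²⁺]·P(H₂) / [H⁺]^2 = 1.96 × 10^5.
E = E° − (0.0592/2) log Q = 0.28 − (0.0592/2)(5.293) = 0.123 V.

0.12 V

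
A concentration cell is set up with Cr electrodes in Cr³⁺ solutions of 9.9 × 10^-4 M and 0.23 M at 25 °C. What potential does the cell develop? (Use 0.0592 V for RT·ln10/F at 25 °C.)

Both half-cells are Cr³⁺/Cr, so E°_cell = 0. The concentrated side is the cathode; the cell reaction moves Cr³⁺ from high to low concentration with n = 3.
Q = [Cr³⁺]_dilute/[Cr³⁺]_conc = 9.9 × 10^-4/0.23 = 0.00430.
E = 0 − (0.0592/3) log Q = −(0.0592/3)(-2.366) = 0.0467 V.

0.047 V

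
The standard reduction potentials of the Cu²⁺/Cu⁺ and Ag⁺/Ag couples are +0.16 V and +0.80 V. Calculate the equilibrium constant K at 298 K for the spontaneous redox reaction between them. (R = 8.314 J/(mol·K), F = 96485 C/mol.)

E°_cell = +0.80 − (+0.16) = 0.64 V, with n = 1 electron transferred.
At equilibrium E = 0, so the Nernst equation gives ln K = nFE°/RT = (1)(96485)(0.64)/((8.314)(298)) = 24.92.
K = e^24.92 = 6.7 × 10^10.

6.7 × 10^10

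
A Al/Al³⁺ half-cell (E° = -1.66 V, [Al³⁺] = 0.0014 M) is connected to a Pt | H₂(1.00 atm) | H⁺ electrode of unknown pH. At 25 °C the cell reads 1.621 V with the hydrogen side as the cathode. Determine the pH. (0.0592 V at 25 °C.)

pH = 1.61

E°_cell = 1.66 V and n = 6.
log Q = n(E° − E)/0.0592 = 6×(1.66 − 1.621)/0.0592 = 3.953.
With Q = [Al³⁺]^2·P(H₂)^3 / [H⁺]^6, solving for [H⁺] gives log[H⁺] = -1.610, so pH = 1.61.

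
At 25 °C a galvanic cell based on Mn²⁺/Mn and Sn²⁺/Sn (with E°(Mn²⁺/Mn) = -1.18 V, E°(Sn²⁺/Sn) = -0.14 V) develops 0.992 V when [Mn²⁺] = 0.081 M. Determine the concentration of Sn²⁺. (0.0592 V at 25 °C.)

From the Nernst equation, log Q = n(E° − E)/0.0592 = 2(1.04 − 0.992)/0.0592 = 1.622, so Q = 41.8.
With Q = [Mn²⁺]/[Sn²⁺] and the known concentrations, [Sn²⁺] in the denominator gives [Sn²⁺] = 0.0019 M.

0.0019 M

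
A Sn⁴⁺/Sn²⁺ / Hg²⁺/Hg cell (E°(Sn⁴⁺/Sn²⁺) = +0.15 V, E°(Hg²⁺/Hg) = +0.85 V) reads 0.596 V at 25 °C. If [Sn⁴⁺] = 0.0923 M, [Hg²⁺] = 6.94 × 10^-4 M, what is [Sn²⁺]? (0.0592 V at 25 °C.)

0.041 M

From the Nernst equation, log Q = n(E° − E)/0.0592 = 2(0.70 − 0.596)/0.0592 = 3.514, so Q = 3260.
With Q = [Sn⁴⁺]/([Sn²⁺]·[Hg²⁺]) and the known concentrations, [Sn²⁺] in the denominator gives [Sn²⁺] = 0.041 M.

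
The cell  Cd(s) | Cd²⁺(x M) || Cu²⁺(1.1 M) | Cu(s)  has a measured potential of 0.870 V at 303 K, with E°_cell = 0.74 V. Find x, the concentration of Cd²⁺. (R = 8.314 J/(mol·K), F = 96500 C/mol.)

From the Nernst equation, ln Q = nF(E° − E)/RT = 2×96500×(0.74 − 0.870)/(8.314×303) = -9.960, so Q = 4.73 × 10^-5.
With Q = [Cd²⁺]/[Cu²⁺] and the known concentrations, [Cd²⁺] in the numerator gives [Cd²⁺] = 5.2 × 10^-5 M.

5.2 × 10^-5 M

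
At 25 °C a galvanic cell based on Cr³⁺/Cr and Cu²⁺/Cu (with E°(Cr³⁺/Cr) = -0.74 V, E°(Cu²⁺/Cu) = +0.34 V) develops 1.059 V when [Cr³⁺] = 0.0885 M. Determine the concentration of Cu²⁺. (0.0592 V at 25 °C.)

0.039 M

From the Nernst equation, log Q = n(E° − E)/0.0592 = 6(1.08 − 1.059)/0.0592 = 2.128, so Q = 134.
With Q = [Cr³⁺]^2/[Cu²⁺]^3 and the known concentrations, [Cu²⁺]^3 in the denominator gives [Cu²⁺] = 0.039 M.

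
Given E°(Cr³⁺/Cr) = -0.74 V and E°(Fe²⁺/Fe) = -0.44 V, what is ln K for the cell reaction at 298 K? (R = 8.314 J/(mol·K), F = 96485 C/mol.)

ln K = 70.1

E°_cell = -0.44 − (-0.74) = 0.30 V, with n = 6 electrons transferred.
At equilibrium E = 0, so the Nernst equation gives ln K = nFE°/RT = (6)(96485)(0.30)/((8.314)(298)) = 70.10.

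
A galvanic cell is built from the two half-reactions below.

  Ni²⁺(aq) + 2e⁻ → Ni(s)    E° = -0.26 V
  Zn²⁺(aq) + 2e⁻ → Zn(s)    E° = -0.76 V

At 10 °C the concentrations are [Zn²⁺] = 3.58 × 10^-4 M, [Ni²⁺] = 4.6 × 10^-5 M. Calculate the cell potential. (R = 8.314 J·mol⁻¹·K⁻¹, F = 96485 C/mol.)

The Ni²⁺/Ni couple has the higher reduction potential and acts as the cathode, so E°_cell = -0.26 − (-0.76) = 0.50 V.
Balancing electrons gives n = 2; the reaction quotient is Q = [Zn²⁺]/[Ni²⁺] = 7.78.
E = E° − (RT/nF) ln Q = 0.50 − (8.314×283)/(2×96485) × (2.052) = 0.500 − 0.025 = 0.475 V.

0.475 V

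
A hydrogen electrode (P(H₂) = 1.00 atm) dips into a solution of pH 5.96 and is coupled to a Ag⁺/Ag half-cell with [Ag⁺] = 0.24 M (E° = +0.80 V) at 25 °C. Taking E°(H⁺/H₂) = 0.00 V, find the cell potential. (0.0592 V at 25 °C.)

The Ag⁺/Ag couple is the cathode, so E°_cell = 0.80 V; n = 2.
[H⁺] = 10^(−5.96) = 1.1 × 10^-6 M, and Q = [H⁺]^2 / ([Ag⁺]^2·P(H₂)) = 2.09 × 10^-11.
E = E° − (0.0592/2) log Q = 0.80 − (0.0592/2)(-10.680) = 1.116 V.

1.12 V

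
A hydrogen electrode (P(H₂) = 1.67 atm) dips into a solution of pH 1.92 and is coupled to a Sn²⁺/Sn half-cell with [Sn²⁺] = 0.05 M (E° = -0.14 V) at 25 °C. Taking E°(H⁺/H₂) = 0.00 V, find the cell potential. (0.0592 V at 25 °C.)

0.058 V

The hydrogen couple is the cathode, so E°_cell = 0.14 V; n = 2.
[H⁺] = 10^(−1.92) = 0.012 M, and Q = [Sn²⁺]·P(H₂) / [H⁺]^2 = 578.
E = E° − (0.0592/2) log Q = 0.14 − (0.0592/2)(2.762) = 0.058 V.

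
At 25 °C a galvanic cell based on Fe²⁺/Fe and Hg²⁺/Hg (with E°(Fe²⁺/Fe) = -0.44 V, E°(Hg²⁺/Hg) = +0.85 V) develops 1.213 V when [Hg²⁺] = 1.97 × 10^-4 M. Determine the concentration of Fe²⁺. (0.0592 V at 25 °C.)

0.079 M

From the Nernst equation, log Q = n(E° − E)/0.0592 = 2(1.29 − 1.213)/0.0592 = 2.601, so Q = 399.
With Q = [Fe²⁺]/[Hg²⁺] and the known concentrations, [Fe²⁺] in the numerator gives [Fe²⁺] = 0.079 M.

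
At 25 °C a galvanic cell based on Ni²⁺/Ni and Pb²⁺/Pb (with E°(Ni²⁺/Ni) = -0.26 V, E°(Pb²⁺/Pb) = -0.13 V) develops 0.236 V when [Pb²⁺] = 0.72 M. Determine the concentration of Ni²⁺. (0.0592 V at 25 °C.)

1.9 × 10^-4 M

From the Nernst equation, log Q = n(E° − E)/0.0592 = 2(0.13 − 0.236)/0.0592 = -3.581, so Q = 2.62 × 10^-4.
With Q = [Ni²⁺]/[Pb²⁺] and the known concentrations, [Ni²⁺] in the numerator gives [Ni²⁺] = 1.9 × 10^-4 M.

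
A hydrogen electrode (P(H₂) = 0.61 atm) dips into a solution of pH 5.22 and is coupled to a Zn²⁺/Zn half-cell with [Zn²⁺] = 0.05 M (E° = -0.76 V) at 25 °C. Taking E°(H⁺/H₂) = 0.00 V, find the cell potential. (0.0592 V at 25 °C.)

The hydrogen couple is the cathode, so E°_cell = 0.76 V; n = 2.
[H⁺] = 10^(−5.22) = 6 × 10^-6 M, and Q = [Zn²⁺]·P(H₂) / [H⁺]^2 = 8.4 × 10^8.
E = E° − (0.0592/2) log Q = 0.76 − (0.0592/2)(8.924) = 0.496 V.

0.50 V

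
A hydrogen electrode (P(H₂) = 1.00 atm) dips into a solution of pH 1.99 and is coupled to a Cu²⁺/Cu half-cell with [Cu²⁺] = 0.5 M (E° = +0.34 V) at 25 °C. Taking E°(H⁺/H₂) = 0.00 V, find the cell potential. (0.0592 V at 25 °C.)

0.45 V

The Cu²⁺/Cu couple is the cathode, so E°_cell = 0.34 V; n = 2.
[H⁺] = 10^(−1.99) = 0.010 M, and Q = [H⁺]^2 / ([Cu²⁺]·P(H₂)) = 2.09 × 10^-4.
E = E° − (0.0592/2) log Q = 0.34 − (0.0592/2)(-3.679) = 0.449 V.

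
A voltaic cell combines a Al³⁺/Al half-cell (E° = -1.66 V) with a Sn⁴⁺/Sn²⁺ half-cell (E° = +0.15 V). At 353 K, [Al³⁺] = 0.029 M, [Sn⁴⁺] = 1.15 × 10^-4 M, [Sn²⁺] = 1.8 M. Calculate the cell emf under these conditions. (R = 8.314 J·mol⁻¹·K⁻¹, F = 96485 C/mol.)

1.70 V

The Sn⁴⁺/Sn²⁺ couple has the higher reduction potential and acts as the cathode, so E°_cell = +0.15 − (-1.66) = 1.81 V.
Balancing electrons gives n = 6; the reaction quotient is Q = [Al³⁺]^2·[Sn²⁺]^3/[Sn⁴⁺]^3 = 3.22 × 10^9.
E = E° − (RT/nF) ln Q = 1.81 − (8.314×353)/(6×96485) × (21.894) = 1.810 − 0.111 = 1.699 V.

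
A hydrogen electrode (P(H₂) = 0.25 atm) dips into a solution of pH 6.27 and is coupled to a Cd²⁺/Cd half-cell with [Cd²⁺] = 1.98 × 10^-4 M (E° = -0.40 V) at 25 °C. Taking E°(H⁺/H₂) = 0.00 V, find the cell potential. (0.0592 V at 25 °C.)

The hydrogen couple is the cathode, so E°_cell = 0.40 V; n = 2.
[H⁺] = 10^(−6.27) = 5.4 × 10^-7 M, and Q = [Cd²⁺]·P(H₂) / [H⁺]^2 = 1.72 × 10^8.
E = E° − (0.0592/2) log Q = 0.40 − (0.0592/2)(8.235) = 0.156 V.

0.16 V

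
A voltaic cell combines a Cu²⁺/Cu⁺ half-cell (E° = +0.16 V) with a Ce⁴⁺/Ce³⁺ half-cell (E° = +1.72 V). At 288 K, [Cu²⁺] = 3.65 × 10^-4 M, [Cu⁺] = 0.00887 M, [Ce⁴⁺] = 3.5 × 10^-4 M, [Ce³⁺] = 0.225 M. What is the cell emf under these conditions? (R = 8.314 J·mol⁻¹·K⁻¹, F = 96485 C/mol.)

1.48 V

The Ce⁴⁺/Ce³⁺ couple has the higher reduction potential and acts as the cathode, so E°_cell = +1.72 − (+0.16) = 1.56 V.
Balancing electrons gives n = 1; the reaction quotient is Q = [Cu²⁺]·[Ce³⁺]/([Cu⁺]·[Ce⁴⁺]) = 26.5.
E = E° − (RT/nF) ln Q = 1.56 − (8.314×288)/(1×96485) × (3.275) = 1.560 − 0.081 = 1.479 V.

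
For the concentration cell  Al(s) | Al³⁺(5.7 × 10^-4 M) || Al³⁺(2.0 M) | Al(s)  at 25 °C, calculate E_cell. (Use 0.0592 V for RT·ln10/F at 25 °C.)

0.070 V

Both half-cells are Al³⁺/Al, so E°_cell = 0. The concentrated side is the cathode; the cell reaction moves Al³⁺ from high to low concentration with n = 3.
Q = [Al³⁺]_dilute/[Al³⁺]_conc = 5.7 × 10^-4/2.0 = 2.85 × 10^-4.
E = 0 − (0.0592/3) log Q = −(0.0592/3)(-3.545) = 0.0700 V.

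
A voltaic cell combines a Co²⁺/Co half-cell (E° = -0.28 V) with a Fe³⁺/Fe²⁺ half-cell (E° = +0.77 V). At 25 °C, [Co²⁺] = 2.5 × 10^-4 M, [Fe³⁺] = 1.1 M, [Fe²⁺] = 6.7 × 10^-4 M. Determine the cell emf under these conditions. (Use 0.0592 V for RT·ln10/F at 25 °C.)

1.35 V

The Fe³⁺/Fe²⁺ couple has the higher reduction potential and acts as the cathode, so E°_cell = +0.77 − (-0.28) = 1.05 V.
Balancing electrons gives n = 2; the reaction quotient is Q = [Co²⁺]·[Fe²⁺]^2/[Fe³⁺]^2 = 9.27 × 10^-11.
At 25 °C, E = E° − (0.0592/n) log Q = 1.05 − (0.0592/2)(-10.033) = 1.050 + 0.297 = 1.347 V.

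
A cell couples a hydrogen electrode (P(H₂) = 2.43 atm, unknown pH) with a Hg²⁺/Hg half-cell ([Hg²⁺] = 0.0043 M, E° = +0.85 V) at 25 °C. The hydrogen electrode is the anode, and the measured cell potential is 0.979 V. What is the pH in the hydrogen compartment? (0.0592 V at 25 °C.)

E°_cell = 0.85 V and n = 2.
log Q = n(E° − E)/0.0592 = 2×(0.85 − 0.979)/0.0592 = -4.358.
With Q = [H⁺]^2 / ([Hg²⁺]·P(H₂)), solving for [H⁺] gives log[H⁺] = -3.170, so pH = 3.17.

pH = 3.17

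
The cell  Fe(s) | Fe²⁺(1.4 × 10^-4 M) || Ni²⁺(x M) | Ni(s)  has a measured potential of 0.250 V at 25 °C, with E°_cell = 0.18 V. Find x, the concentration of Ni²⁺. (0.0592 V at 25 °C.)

0.032 M

From the Nernst equation, log Q = n(E° − E)/0.0592 = 2(0.18 − 0.250)/0.0592 = -2.365, so Q = 0.00432.
With Q = [Fe²⁺]/[Ni²⁺] and the known concentrations, [Ni²⁺] in the denominator gives [Ni²⁺] = 0.032 M.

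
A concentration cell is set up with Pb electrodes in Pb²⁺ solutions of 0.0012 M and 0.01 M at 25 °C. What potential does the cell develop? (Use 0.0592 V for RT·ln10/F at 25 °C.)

Both half-cells are Pb²⁺/Pb, so E°_cell = 0. The concentrated side is the cathode; the cell reaction moves Pb²⁺ from high to low concentration with n = 2.
Q = [Pb²⁺]_dilute/[Pb²⁺]_conc = 0.0012/0.01 = 0.120.
E = 0 − (0.0592/2) log Q = −(0.0592/2)(-0.921) = 0.0273 V.

0.027 V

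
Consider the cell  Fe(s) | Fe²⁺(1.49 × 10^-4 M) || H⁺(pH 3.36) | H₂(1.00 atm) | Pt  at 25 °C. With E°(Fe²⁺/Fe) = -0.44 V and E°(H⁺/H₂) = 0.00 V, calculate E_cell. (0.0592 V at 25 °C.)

The hydrogen couple is the cathode, so E°_cell = 0.44 V; n = 2.
[H⁺] = 10^(−3.36) = 4.4 × 10^-4 M, and Q = [Fe²⁺]·P(H₂) / [H⁺]^2 = 782.
E = E° − (0.0592/2) log Q = 0.44 − (0.0592/2)(2.893) = 0.354 V.

0.35 V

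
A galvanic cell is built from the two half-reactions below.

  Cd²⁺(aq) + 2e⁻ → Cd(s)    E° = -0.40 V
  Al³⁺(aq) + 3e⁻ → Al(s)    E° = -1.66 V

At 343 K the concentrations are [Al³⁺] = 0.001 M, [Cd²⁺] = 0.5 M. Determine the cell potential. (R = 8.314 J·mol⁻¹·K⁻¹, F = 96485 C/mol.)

1.32 V

The Cd²⁺/Cd couple has the higher reduction potential and acts as the cathode, so E°_cell = -0.40 − (-1.66) = 1.26 V.
Balancing electrons gives n = 6; the reaction quotient is Q = [Al³⁺]^2/[Cd²⁺]^3 = 8 × 10^-6.
E = E° − (RT/nF) ln Q = 1.26 − (8.314×343)/(6×96485) × (-11.736) = 1.260 + 0.058 = 1.318 V.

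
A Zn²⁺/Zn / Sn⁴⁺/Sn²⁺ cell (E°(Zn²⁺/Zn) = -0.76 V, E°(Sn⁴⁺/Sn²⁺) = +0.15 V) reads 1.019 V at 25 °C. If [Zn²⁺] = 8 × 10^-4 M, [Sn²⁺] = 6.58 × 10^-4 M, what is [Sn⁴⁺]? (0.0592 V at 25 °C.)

0.0025 M

From the Nernst equation, log Q = n(E° − E)/0.0592 = 2(0.91 − 1.019)/0.0592 = -3.682, so Q = 2.08 × 10^-4.
With Q = [Zn²⁺]·[Sn²⁺]/[Sn⁴⁺] and the known concentrations, [Sn⁴⁺] in the denominator gives [Sn⁴⁺] = 0.0025 M.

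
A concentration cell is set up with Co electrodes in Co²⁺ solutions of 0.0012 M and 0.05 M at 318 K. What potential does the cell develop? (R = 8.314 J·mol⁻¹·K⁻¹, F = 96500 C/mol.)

0.051 V

Both half-cells are Co²⁺/Co, so E°_cell = 0. The concentrated side is the cathode; the cell reaction moves Co²⁺ from high to low concentration with n = 2.
Q = [Co²⁺]_dilute/[Co²⁺]_conc = 0.0012/0.05 = 0.0240.
E = 0 − (RT/nF) ln Q = −((8.314×318)/(2×96500))(-3.730) = 0.0511 V.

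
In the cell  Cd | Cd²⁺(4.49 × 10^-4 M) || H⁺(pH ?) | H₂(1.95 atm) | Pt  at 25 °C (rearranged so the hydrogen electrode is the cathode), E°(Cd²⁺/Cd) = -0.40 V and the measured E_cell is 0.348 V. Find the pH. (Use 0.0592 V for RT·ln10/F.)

pH = 2.41

E°_cell = 0.40 V and n = 2.
log Q = n(E° − E)/0.0592 = 2×(0.40 − 0.348)/0.0592 = 1.757.
With Q = [Cd²⁺]·P(H₂) / [H⁺]^2, solving for [H⁺] gives log[H⁺] = -2.407, so pH = 2.41.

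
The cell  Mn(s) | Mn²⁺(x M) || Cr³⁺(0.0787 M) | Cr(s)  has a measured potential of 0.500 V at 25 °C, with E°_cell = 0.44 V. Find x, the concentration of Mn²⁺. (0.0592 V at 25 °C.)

From the Nernst equation, log Q = n(E° − E)/0.0592 = 6(0.44 − 0.500)/0.0592 = -6.081, so Q = 8.3 × 10^-7.
With Q = [Mn²⁺]^3/[Cr³⁺]^2 and the known concentrations, [Mn²⁺]^3 in the numerator gives [Mn²⁺] = 0.0017 M.

0.0017 M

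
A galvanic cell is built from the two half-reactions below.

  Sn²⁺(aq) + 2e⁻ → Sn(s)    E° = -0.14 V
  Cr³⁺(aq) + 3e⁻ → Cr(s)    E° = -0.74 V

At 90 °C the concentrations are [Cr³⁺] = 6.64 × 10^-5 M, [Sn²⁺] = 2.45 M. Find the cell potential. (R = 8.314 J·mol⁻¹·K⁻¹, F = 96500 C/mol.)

The Sn²⁺/Sn couple has the higher reduction potential and acts as the cathode, so E°_cell = -0.14 − (-0.74) = 0.60 V.
Balancing electrons gives n = 6; the reaction quotient is Q = [Cr³⁺]^2/[Sn²⁺]^3 = 3 × 10^-10.
E = E° − (RT/nF) ln Q = 0.60 − (8.314×363)/(6×96500) × (-21.928) = 0.600 + 0.114 = 0.714 V.

0.714 V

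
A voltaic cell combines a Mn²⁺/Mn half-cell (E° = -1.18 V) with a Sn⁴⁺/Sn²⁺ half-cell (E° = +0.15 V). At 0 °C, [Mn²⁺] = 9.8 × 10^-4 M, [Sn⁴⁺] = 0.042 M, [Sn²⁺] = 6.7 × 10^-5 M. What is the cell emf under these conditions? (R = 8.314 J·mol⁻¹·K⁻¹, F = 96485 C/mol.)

The Sn⁴⁺/Sn²⁺ couple has the higher reduction potential and acts as the cathode, so E°_cell = +0.15 − (-1.18) = 1.33 V.
Balancing electrons gives n = 2; the reaction quotient is Q = [Mn²⁺]·[Sn²⁺]/[Sn⁴⁺] = 1.56 × 10^-6.
E = E° − (RT/nF) ln Q = 1.33 − (8.314×273)/(2×96485) × (-13.369) = 1.330 + 0.157 = 1.487 V.

1.49 V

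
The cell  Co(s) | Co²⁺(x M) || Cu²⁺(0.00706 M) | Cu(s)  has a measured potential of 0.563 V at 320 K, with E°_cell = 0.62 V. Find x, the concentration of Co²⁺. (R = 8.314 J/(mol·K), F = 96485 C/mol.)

0.44 M

From the Nernst equation, ln Q = nF(E° − E)/RT = 2×96485×(0.62 − 0.563)/(8.314×320) = 4.134, so Q = 62.4.
With Q = [Co²⁺]/[Cu²⁺] and the known concentrations, [Co²⁺] in the numerator gives [Co²⁺] = 0.44 M.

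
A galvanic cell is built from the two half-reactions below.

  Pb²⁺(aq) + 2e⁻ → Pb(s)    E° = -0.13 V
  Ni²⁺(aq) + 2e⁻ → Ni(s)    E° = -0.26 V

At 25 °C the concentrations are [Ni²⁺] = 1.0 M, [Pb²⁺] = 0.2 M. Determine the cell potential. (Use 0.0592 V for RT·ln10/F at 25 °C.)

The Pb²⁺/Pb couple has the higher reduction potential and acts as the cathode, so E°_cell = -0.13 − (-0.26) = 0.13 V.
Balancing electrons gives n = 2; the reaction quotient is Q = [Ni²⁺]/[Pb²⁺] = 5.00.
At 25 °C, E = E° − (0.0592/n) log Q = 0.13 − (0.0592/2)(0.699) = 0.130 − 0.021 = 0.109 V.

0.109 V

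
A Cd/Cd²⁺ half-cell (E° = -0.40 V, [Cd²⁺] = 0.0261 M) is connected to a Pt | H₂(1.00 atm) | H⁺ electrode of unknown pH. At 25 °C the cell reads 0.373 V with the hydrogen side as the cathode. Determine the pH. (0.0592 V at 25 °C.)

E°_cell = 0.40 V and n = 2.
log Q = n(E° − E)/0.0592 = 2×(0.40 − 0.373)/0.0592 = 0.912.
With Q = [Cd²⁺]·P(H₂) / [H⁺]^2, solving for [H⁺] gives log[H⁺] = -1.248, so pH = 1.25.

pH = 1.25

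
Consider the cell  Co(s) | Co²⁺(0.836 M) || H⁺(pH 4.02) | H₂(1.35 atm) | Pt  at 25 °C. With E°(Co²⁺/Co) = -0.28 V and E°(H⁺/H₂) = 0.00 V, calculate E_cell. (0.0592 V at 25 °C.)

0.040 V

The hydrogen couple is the cathode, so E°_cell = 0.28 V; n = 2.
[H⁺] = 10^(−4.02) = 9.5 × 10^-5 M, and Q = [Co²⁺]·P(H₂) / [H⁺]^2 = 1.24 × 10^8.
E = E° − (0.0592/2) log Q = 0.28 − (0.0592/2)(8.093) = 0.040 V.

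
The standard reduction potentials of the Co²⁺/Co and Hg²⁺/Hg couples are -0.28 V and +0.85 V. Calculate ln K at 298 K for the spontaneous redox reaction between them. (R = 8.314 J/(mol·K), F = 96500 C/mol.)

ln K = 88.0

E°_cell = +0.85 − (-0.28) = 1.13 V, with n = 2 electrons transferred.
At equilibrium E = 0, so the Nernst equation gives ln K = nFE°/RT = (2)(96500)(1.13)/((8.314)(298)) = 88.03.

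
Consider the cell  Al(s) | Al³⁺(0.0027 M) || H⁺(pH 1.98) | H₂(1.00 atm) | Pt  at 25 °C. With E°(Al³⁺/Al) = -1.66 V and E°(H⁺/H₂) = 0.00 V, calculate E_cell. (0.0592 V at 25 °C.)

The hydrogen couple is the cathode, so E°_cell = 1.66 V; n = 6.
[H⁺] = 10^(−1.98) = 0.010 M, and Q = [Al³⁺]^2·P(H₂)^3 / [H⁺]^6 = 5.53 × 10^6.
E = E° − (0.0592/6) log Q = 1.66 − (0.0592/6)(6.743) = 1.593 V.

1.59 V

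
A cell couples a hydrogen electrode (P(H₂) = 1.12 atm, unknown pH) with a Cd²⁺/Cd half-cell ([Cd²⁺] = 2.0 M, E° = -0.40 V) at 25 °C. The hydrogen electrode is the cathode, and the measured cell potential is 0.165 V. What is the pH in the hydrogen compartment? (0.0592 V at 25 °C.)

pH = 3.79

E°_cell = 0.40 V and n = 2.
log Q = n(E° − E)/0.0592 = 2×(0.40 − 0.165)/0.0592 = 7.939.
With Q = [Cd²⁺]·P(H₂) / [H⁺]^2, solving for [H⁺] gives log[H⁺] = -3.794, so pH = 3.79.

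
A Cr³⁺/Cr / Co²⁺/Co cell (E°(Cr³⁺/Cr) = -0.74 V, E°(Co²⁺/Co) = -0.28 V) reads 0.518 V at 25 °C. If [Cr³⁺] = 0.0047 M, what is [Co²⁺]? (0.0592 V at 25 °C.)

2.6 M

From the Nernst equation, log Q = n(E° − E)/0.0592 = 6(0.46 − 0.518)/0.0592 = -5.878, so Q = 1.32 × 10^-6.
With Q = [Cr³⁺]^2/[Co²⁺]^3 and the known concentrations, [Co²⁺]^3 in the denominator gives [Co²⁺] = 2.6 M.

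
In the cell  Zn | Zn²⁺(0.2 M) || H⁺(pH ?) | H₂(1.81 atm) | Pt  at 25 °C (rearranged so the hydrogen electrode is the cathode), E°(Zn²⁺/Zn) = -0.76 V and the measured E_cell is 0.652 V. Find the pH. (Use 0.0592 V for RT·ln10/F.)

pH = 2.04

E°_cell = 0.76 V and n = 2.
log Q = n(E° − E)/0.0592 = 2×(0.76 − 0.652)/0.0592 = 3.649.
With Q = [Zn²⁺]·P(H₂) / [H⁺]^2, solving for [H⁺] gives log[H⁺] = -2.045, so pH = 2.04.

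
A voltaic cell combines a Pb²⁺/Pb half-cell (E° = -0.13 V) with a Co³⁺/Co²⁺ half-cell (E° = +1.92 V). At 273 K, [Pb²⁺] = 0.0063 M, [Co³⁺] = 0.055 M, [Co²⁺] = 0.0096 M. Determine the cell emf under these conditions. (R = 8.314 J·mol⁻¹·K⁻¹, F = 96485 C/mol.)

The Co³⁺/Co²⁺ couple has the higher reduction potential and acts as the cathode, so E°_cell = +1.92 − (-0.13) = 2.05 V.
Balancing electrons gives n = 2; the reaction quotient is Q = [Pb²⁺]·[Co²⁺]^2/[Co³⁺]^2 = 1.92 × 10^-4.
E = E° − (RT/nF) ln Q = 2.05 − (8.314×273)/(2×96485) × (-8.558) = 2.050 + 0.101 = 2.151 V.

2.15 V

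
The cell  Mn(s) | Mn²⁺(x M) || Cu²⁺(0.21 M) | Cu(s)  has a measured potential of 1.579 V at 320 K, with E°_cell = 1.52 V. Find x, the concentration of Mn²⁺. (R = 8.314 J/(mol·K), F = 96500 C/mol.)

0.0029 M

From the Nernst equation, ln Q = nF(E° − E)/RT = 2×96500×(1.52 − 1.579)/(8.314×320) = -4.280, so Q = 0.0138.
With Q = [Mn²⁺]/[Cu²⁺] and the known concentrations, [Mn²⁺] in the numerator gives [Mn²⁺] = 0.0029 M.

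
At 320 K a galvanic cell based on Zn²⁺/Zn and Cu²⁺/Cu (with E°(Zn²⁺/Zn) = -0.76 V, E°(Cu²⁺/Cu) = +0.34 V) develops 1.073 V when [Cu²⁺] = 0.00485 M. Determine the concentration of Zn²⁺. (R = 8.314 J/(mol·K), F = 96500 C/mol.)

0.034 M

From the Nernst equation, ln Q = nF(E° − E)/RT = 2×96500×(1.10 − 1.073)/(8.314×320) = 1.959, so Q = 7.09.
With Q = [Zn²⁺]/[Cu²⁺] and the known concentrations, [Zn²⁺] in the numerator gives [Zn²⁺] = 0.034 M.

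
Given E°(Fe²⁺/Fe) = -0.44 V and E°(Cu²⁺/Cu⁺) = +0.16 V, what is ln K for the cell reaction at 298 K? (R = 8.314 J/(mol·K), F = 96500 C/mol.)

ln K = 46.7

E°_cell = +0.16 − (-0.44) = 0.60 V, with n = 2 electrons transferred.
At equilibrium E = 0, so the Nernst equation gives ln K = nFE°/RT = (2)(96500)(0.60)/((8.314)(298)) = 46.74.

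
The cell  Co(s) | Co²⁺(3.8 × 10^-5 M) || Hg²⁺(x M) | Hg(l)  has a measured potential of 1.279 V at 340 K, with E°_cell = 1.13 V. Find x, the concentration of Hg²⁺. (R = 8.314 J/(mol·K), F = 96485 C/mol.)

From the Nernst equation, ln Q = nF(E° − E)/RT = 2×96485×(1.13 − 1.279)/(8.314×340) = -10.172, so Q = 3.82 × 10^-5.
With Q = [Co²⁺]/[Hg²⁺] and the known concentrations, [Hg²⁺] in the denominator gives [Hg²⁺] = 0.99 M.

0.99 M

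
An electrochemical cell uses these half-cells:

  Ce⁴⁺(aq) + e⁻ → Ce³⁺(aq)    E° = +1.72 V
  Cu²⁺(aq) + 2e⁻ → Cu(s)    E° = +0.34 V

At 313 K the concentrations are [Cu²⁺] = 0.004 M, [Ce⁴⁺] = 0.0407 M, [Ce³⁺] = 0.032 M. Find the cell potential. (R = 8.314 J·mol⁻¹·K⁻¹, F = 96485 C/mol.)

The Ce⁴⁺/Ce³⁺ couple has the higher reduction potential and acts as the cathode, so E°_cell = +1.72 − (+0.34) = 1.38 V.
Balancing electrons gives n = 2; the reaction quotient is Q = [Cu²⁺]·[Ce³⁺]^2/[Ce⁴⁺]^2 = 0.00247.
E = E° − (RT/nF) ln Q = 1.38 − (8.314×313)/(2×96485) × (-6.002) = 1.380 + 0.081 = 1.461 V.

1.46 V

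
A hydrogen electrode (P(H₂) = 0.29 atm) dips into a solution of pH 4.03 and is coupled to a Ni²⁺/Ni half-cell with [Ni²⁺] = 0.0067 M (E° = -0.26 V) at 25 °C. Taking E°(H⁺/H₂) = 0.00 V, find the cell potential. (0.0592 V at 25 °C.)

0.10 V

The hydrogen couple is the cathode, so E°_cell = 0.26 V; n = 2.
[H⁺] = 10^(−4.03) = 9.3 × 10^-5 M, and Q = [Ni²⁺]·P(H₂) / [H⁺]^2 = 2.23 × 10^5.
E = E° − (0.0592/2) log Q = 0.26 − (0.0592/2)(5.348) = 0.102 V.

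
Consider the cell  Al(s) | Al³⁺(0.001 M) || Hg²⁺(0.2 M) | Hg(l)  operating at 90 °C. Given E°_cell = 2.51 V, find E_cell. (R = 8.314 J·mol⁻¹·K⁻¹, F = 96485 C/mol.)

Balancing electrons gives n = 6; the reaction quotient is Q = [Al³⁺]^2/[Hg²⁺]^3 = 1.25 × 10^-4.
E = E° − (RT/nF) ln Q = 2.51 − (8.314×363)/(6×96485) × (-8.987) = 2.510 + 0.047 = 2.557 V.

2.56 V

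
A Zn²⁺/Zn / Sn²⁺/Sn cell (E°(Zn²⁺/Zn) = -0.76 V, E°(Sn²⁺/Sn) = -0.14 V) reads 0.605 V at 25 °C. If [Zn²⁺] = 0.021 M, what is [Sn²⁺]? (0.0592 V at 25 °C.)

0.0065 M

From the Nernst equation, log Q = n(E° − E)/0.0592 = 2(0.62 − 0.605)/0.0592 = 0.507, so Q = 3.21.
With Q = [Zn²⁺]/[Sn²⁺] and the known concentrations, [Sn²⁺] in the denominator gives [Sn²⁺] = 0.0065 M.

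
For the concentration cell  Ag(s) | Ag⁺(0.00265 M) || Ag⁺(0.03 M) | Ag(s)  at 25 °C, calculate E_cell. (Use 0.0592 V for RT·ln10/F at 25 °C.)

Both half-cells are Ag⁺/Ag, so E°_cell = 0. The concentrated side is the cathode; the cell reaction moves Ag⁺ from high to low concentration with n = 1.
Q = [Ag⁺]_dilute/[Ag⁺]_conc = 0.00265/0.03 = 0.0883.
E = 0 − (0.0592/1) log Q = −(0.0592/1)(-1.054) = 0.0624 V.

0.062 V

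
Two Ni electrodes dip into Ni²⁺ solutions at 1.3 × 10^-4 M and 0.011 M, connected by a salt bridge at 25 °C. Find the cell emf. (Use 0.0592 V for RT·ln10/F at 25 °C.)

0.057 V

Both half-cells are Ni²⁺/Ni, so E°_cell = 0. The concentrated side is the cathode; the cell reaction moves Ni²⁺ from high to low concentration with n = 2.
Q = [Ni²⁺]_dilute/[Ni²⁺]_conc = 1.3 × 10^-4/0.011 = 0.0118.
E = 0 − (0.0592/2) log Q = −(0.0592/2)(-1.927) = 0.0570 V.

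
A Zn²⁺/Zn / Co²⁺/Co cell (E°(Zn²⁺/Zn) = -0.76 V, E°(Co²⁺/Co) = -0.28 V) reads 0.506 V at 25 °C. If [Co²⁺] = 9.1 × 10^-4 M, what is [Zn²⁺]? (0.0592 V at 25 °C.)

From the Nernst equation, log Q = n(E° − E)/0.0592 = 2(0.48 − 0.506)/0.0592 = -0.878, so Q = 0.132.
With Q = [Zn²⁺]/[Co²⁺] and the known concentrations, [Zn²⁺] in the numerator gives [Zn²⁺] = 1.2 × 10^-4 M.

1.2 × 10^-4 M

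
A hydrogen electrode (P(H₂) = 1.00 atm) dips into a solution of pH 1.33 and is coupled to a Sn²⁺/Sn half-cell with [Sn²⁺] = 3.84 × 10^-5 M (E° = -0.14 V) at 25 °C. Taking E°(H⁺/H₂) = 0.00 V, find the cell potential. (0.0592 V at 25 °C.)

The hydrogen couple is the cathode, so E°_cell = 0.14 V; n = 2.
[H⁺] = 10^(−1.33) = 0.047 M, and Q = [Sn²⁺]·P(H₂) / [H⁺]^2 = 0.0176.
E = E° − (0.0592/2) log Q = 0.14 − (0.0592/2)(-1.756) = 0.192 V.

0.19 V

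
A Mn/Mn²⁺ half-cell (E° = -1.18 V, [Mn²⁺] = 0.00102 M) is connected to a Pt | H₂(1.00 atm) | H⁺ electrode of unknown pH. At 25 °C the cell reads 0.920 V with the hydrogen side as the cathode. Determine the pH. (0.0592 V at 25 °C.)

E°_cell = 1.18 V and n = 2.
log Q = n(E° − E)/0.0592 = 2×(1.18 − 0.920)/0.0592 = 8.784.
With Q = [Mn²⁺]·P(H₂) / [H⁺]^2, solving for [H⁺] gives log[H⁺] = -5.888, so pH = 5.89.

pH = 5.89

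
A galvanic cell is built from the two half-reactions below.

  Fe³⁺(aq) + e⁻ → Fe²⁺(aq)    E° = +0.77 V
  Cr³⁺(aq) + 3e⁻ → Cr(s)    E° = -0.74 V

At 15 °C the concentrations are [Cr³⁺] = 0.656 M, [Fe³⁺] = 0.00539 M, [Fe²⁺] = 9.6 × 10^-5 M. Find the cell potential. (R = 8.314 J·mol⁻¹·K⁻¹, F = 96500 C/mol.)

1.61 V

The Fe³⁺/Fe²⁺ couple has the higher reduction potential and acts as the cathode, so E°_cell = +0.77 − (-0.74) = 1.51 V.
Balancing electrons gives n = 3; the reaction quotient is Q = [Cr³⁺]·[Fe²⁺]^3/[Fe³⁺]^3 = 3.71 × 10^-6.
E = E° − (RT/nF) ln Q = 1.51 − (8.314×288)/(3×96500) × (-12.505) = 1.510 + 0.103 = 1.613 V.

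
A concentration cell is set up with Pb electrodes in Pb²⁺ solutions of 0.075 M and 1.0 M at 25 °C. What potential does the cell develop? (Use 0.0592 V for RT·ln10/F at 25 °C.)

0.033 V

Both half-cells are Pb²⁺/Pb, so E°_cell = 0. The concentrated side is the cathode; the cell reaction moves Pb²⁺ from high to low concentration with n = 2.
Q = [Pb²⁺]_dilute/[Pb²⁺]_conc = 0.075/1.0 = 0.0750.
E = 0 − (0.0592/2) log Q = −(0.0592/2)(-1.125) = 0.0333 V.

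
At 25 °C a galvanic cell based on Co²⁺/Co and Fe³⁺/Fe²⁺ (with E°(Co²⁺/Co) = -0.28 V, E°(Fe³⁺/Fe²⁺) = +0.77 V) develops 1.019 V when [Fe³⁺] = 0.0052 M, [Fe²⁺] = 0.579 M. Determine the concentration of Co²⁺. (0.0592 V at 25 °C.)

9 × 10^-4 M

From the Nernst equation, log Q = n(E° − E)/0.0592 = 2(1.05 − 1.019)/0.0592 = 1.047, so Q = 11.2.
With Q = [Co²⁺]·[Fe²⁺]^2/[Fe³⁺]^2 and the known concentrations, [Co²⁺] in the numerator gives [Co²⁺] = 9 × 10^-4 M.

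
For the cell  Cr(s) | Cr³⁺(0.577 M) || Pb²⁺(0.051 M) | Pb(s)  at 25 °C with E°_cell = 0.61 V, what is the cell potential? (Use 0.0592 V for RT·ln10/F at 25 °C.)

0.576 V

Balancing electrons gives n = 6; the reaction quotient is Q = [Cr³⁺]^2/[Pb²⁺]^3 = 2510.
At 25 °C, E = E° − (0.0592/n) log Q = 0.61 − (0.0592/6)(3.400) = 0.610 − 0.034 = 0.576 V.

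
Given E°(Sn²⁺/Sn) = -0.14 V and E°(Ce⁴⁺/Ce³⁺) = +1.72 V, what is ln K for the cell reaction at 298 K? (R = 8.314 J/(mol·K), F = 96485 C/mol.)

ln K = 144.9

E°_cell = +1.72 − (-0.14) = 1.86 V, with n = 2 electrons transferred.
At equilibrium E = 0, so the Nernst equation gives ln K = nFE°/RT = (2)(96485)(1.86)/((8.314)(298)) = 144.87.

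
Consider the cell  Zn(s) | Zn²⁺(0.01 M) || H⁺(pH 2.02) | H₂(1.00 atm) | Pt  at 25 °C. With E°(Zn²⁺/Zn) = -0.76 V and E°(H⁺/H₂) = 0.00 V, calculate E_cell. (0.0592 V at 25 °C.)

The hydrogen couple is the cathode, so E°_cell = 0.76 V; n = 2.
[H⁺] = 10^(−2.02) = 0.0095 M, and Q = [Zn²⁺]·P(H₂) / [H⁺]^2 = 110.
E = E° − (0.0592/2) log Q = 0.76 − (0.0592/2)(2.040) = 0.700 V.

0.70 V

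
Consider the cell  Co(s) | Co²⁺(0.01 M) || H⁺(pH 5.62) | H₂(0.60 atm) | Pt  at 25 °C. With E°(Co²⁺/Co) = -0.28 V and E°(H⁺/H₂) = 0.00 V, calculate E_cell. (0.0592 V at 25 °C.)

The hydrogen couple is the cathode, so E°_cell = 0.28 V; n = 2.
[H⁺] = 10^(−5.62) = 2.4 × 10^-6 M, and Q = [Co²⁺]·P(H₂) / [H⁺]^2 = 1.04 × 10^9.
E = E° − (0.0592/2) log Q = 0.28 − (0.0592/2)(9.018) = 0.013 V.

0.013 V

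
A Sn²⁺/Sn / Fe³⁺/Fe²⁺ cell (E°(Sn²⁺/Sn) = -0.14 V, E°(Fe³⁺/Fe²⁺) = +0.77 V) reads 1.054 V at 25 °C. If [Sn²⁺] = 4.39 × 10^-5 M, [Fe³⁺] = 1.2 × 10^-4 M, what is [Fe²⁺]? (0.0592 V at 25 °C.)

6.7 × 10^-5 M

From the Nernst equation, log Q = n(E° − E)/0.0592 = 2(0.91 − 1.054)/0.0592 = -4.865, so Q = 1.37 × 10^-5.
With Q = [Sn²⁺]·[Fe²⁺]^2/[Fe³⁺]^2 and the known concentrations, [Fe²⁺]^2 in the numerator gives [Fe²⁺] = 6.7 × 10^-5 M.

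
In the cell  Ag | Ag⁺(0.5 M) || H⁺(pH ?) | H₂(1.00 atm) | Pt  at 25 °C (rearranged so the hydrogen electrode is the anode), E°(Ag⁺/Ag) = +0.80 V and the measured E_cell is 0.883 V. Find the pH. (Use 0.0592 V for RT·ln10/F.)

pH = 1.70

E°_cell = 0.80 V and n = 2.
log Q = n(E° − E)/0.0592 = 2×(0.80 − 0.883)/0.0592 = -2.804.
With Q = [H⁺]^2 / ([Ag⁺]^2·P(H₂)), solving for [H⁺] gives log[H⁺] = -1.703, so pH = 1.70.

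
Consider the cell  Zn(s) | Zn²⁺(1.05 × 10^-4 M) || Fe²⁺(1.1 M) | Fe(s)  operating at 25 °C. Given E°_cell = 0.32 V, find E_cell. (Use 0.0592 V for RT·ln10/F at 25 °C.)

0.439 V

Balancing electrons gives n = 2; the reaction quotient is Q = [Zn²⁺]/[Fe²⁺] = 9.55 × 10^-5.
At 25 °C, E = E° − (0.0592/n) log Q = 0.32 − (0.0592/2)(-4.020) = 0.320 + 0.119 = 0.439 V.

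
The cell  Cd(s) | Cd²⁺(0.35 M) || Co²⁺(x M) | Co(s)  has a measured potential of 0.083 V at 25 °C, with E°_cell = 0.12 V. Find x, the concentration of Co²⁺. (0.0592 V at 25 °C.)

From the Nernst equation, log Q = n(E° − E)/0.0592 = 2(0.12 − 0.083)/0.0592 = 1.250, so Q = 17.8.
With Q = [Cd²⁺]/[Co²⁺] and the known concentrations, [Co²⁺] in the denominator gives [Co²⁺] = 0.02 M.

0.02 M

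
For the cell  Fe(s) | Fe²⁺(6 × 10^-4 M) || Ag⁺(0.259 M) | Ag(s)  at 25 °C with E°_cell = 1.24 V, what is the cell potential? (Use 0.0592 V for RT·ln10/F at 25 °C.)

Balancing electrons gives n = 2; the reaction quotient is Q = [Fe²⁺]/[Ag⁺]^2 = 0.00894.
At 25 °C, E = E° − (0.0592/n) log Q = 1.24 − (0.0592/2)(-2.048) = 1.240 + 0.061 = 1.301 V.

1.30 V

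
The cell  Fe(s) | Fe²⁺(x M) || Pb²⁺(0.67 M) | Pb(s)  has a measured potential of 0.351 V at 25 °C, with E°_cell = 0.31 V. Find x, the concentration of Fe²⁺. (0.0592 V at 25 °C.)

0.028 M

From the Nernst equation, log Q = n(E° − E)/0.0592 = 2(0.31 − 0.351)/0.0592 = -1.385, so Q = 0.0412.
With Q = [Fe²⁺]/[Pb²⁺] and the known concentrations, [Fe²⁺] in the numerator gives [Fe²⁺] = 0.028 M.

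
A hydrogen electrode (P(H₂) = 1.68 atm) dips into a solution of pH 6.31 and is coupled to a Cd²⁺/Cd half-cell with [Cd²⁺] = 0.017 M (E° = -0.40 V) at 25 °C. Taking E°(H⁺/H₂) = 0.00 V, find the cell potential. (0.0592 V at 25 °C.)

The hydrogen couple is the cathode, so E°_cell = 0.40 V; n = 2.
[H⁺] = 10^(−6.31) = 4.9 × 10^-7 M, and Q = [Cd²⁺]·P(H₂) / [H⁺]^2 = 1.19 × 10^11.
E = E° − (0.0592/2) log Q = 0.40 − (0.0592/2)(11.076) = 0.072 V.

0.072 V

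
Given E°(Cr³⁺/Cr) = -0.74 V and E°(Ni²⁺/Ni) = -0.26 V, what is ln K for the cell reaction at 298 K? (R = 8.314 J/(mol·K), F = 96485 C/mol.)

ln K = 112.2

E°_cell = -0.26 − (-0.74) = 0.48 V, with n = 6 electrons transferred.
At equilibrium E = 0, so the Nernst equation gives ln K = nFE°/RT = (6)(96485)(0.48)/((8.314)(298)) = 112.16.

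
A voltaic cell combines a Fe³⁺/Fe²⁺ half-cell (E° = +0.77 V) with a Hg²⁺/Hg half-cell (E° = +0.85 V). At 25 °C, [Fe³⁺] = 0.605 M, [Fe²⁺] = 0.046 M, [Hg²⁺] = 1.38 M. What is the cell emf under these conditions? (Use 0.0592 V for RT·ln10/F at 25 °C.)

The Hg²⁺/Hg couple has the higher reduction potential and acts as the cathode, so E°_cell = +0.85 − (+0.77) = 0.08 V.
Balancing electrons gives n = 2; the reaction quotient is Q = [Fe³⁺]^2/([Fe²⁺]^2·[Hg²⁺]) = 125.
At 25 °C, E = E° − (0.0592/n) log Q = 0.08 − (0.0592/2)(2.098) = 0.080 − 0.062 = 0.018 V.

0.018 V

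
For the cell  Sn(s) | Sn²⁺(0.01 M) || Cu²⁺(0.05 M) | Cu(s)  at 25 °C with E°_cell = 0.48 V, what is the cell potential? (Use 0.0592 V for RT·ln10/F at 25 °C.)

0.501 V

Balancing electrons gives n = 2; the reaction quotient is Q = [Sn²⁺]/[Cu²⁺] = 0.200.
At 25 °C, E = E° − (0.0592/n) log Q = 0.48 − (0.0592/2)(-0.699) = 0.480 + 0.021 = 0.501 V.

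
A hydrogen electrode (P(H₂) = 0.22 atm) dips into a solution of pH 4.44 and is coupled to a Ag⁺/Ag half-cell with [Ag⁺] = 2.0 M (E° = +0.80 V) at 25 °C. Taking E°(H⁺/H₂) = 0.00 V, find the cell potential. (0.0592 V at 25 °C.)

The Ag⁺/Ag couple is the cathode, so E°_cell = 0.80 V; n = 2.
[H⁺] = 10^(−4.44) = 3.6 × 10^-5 M, and Q = [H⁺]^2 / ([Ag⁺]^2·P(H₂)) = 1.5 × 10^-9.
E = E° − (0.0592/2) log Q = 0.80 − (0.0592/2)(-8.824) = 1.061 V.

1.06 V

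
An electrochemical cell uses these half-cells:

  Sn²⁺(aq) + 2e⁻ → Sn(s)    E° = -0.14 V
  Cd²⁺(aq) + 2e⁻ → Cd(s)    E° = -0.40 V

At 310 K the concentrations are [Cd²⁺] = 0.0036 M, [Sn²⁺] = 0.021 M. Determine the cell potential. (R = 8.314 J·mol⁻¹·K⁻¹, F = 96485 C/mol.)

0.284 V

The Sn²⁺/Sn couple has the higher reduction potential and acts as the cathode, so E°_cell = -0.14 − (-0.40) = 0.26 V.
Balancing electrons gives n = 2; the reaction quotient is Q = [Cd²⁺]/[Sn²⁺] = 0.171.
E = E° − (RT/nF) ln Q = 0.26 − (8.314×310)/(2×96485) × (-1.764) = 0.260 + 0.024 = 0.284 V.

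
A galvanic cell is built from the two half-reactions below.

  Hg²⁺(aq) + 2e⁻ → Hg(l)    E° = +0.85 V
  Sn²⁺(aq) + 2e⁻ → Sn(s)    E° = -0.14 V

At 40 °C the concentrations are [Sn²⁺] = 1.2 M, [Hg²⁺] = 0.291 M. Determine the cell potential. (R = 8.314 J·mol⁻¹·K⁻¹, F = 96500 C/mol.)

0.971 V

The Hg²⁺/Hg couple has the higher reduction potential and acts as the cathode, so E°_cell = +0.85 − (-0.14) = 0.99 V.
Balancing electrons gives n = 2; the reaction quotient is Q = [Sn²⁺]/[Hg²⁺] = 4.12.
E = E° − (RT/nF) ln Q = 0.99 − (8.314×313)/(2×96500) × (1.417) = 0.990 − 0.019 = 0.971 V.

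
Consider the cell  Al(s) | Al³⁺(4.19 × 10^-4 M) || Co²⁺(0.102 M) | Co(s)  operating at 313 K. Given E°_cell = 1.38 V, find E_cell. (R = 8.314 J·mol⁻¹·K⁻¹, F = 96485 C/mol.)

Balancing electrons gives n = 6; the reaction quotient is Q = [Al³⁺]^2/[Co²⁺]^3 = 1.65 × 10^-4.
E = E° − (RT/nF) ln Q = 1.38 − (8.314×313)/(6×96485) × (-8.707) = 1.380 + 0.039 = 1.419 V.

1.42 V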